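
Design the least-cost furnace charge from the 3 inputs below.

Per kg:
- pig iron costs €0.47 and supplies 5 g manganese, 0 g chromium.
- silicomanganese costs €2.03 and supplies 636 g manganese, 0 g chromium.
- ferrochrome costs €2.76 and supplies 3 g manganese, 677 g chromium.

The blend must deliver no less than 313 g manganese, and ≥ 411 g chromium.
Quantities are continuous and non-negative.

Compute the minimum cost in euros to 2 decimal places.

Set it up as a linear program. Let x1 = kg of pig iron, x2 = kg of silicomanganese, x3 = kg of ferrochrome.
Minimise 0.47x1 + 2.03x2 + 2.76x3 with:
  5x1 + 636x2 + 3x3 ≥ 313   (manganese)
  677x3 ≥ 411   (chromium)
  x1, x2, x3 ≥ 0.
The cheapest feasible vertex uses only silicomanganese, ferrochrome; pig iron is not used. The manganese and chromium requirements are met with equality.
So silicomanganese = 0.4893 kg, ferrochrome = 0.6071 kg.
Total cost: 2.03·0.4893 + 2.76·0.6071 = 2.6689.

€2.67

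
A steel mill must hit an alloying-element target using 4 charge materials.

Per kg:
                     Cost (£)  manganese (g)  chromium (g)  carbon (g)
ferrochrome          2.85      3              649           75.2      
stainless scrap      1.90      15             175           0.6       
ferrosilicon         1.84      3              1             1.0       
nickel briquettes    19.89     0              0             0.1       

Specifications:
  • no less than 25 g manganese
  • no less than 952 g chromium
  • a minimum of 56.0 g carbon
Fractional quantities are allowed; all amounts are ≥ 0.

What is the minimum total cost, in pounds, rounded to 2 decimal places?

£5.82

Set it up as a linear program. Let x1 = kg of ferrochrome, x2 = kg of stainless scrap, x3 = kg of ferrosilicon, x4 = kg of nickel briquettes.
Minimise 2.85x1 + 1.9x2 + 1.84x3 + 19.89x4 with:
  3x1 + 15x2 + 3x3 ≥ 25   (manganese)
  649x1 + 175x2 + 1x3 ≥ 952   (chromium)
  75.2x1 + 0.6x2 + 1x3 + 0.1x4 ≥ 56   (carbon)
  x1, x2, x3, x4 ≥ 0.
The minimum-cost mix takes nothing from ferrosilicon, nickel briquettes — only ferrochrome, stainless scrap. The manganese and chromium requirements are met with equality.
Solving gives x1 = 1.075, x2 = 1.452.
Objective = 2.85·1.075 + 1.9·1.452 = 5.8226.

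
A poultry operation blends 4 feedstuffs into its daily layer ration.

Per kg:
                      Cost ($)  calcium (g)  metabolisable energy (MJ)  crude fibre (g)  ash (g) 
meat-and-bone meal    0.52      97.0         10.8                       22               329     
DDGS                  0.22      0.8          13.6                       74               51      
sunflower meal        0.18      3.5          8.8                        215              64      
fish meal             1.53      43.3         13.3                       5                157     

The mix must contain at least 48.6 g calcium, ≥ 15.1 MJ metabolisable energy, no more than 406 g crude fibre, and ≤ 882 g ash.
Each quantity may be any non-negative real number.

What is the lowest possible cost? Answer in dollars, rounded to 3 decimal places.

Treat it as an LP. Let x1 = kg of meat-and-bone meal, x2 = kg of DDGS, x3 = kg of sunflower meal, x4 = kg of fish meal.
min 0.52x1 + 0.22x2 + 0.18x3 + 1.53x4 subject to:
  97x1 + 0.8x2 + 3.5x3 + 43.3x4 ≥ 48.6   (calcium)
  10.8x1 + 13.6x2 + 8.8x3 + 13.3x4 ≥ 15.1   (metabolisable energy)
  22x1 + 74x2 + 215x3 + 5x4 ≤ 406   (crude fibre)
  329x1 + 51x2 + 64x3 + 157x4 ≤ 882   (ash)
  x1, x2, x3, x4 ≥ 0.
The optimal basis is {meat-and-bone meal, DDGS}; sunflower meal, fish meal drop out. There the calcium and metabolisable energy constraints are tight.
Solving gives x1 = 0.4951, x2 = 0.7171.
Objective = 0.52·0.4951 + 0.22·0.7171 = 0.41521.

$0.415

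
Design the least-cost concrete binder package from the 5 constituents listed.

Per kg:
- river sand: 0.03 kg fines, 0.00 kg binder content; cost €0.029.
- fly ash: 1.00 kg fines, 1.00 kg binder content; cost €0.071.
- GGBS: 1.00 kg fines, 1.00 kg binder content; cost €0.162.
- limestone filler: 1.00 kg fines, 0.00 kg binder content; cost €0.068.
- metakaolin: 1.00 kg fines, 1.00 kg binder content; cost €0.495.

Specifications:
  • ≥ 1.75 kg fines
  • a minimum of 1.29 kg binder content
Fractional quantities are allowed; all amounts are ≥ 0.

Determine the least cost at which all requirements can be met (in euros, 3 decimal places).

Let x1 = kg of river sand, x2 = kg of fly ash, x3 = kg of GGBS, x4 = kg of limestone filler, x5 = kg of metakaolin.
Minimise 0.029x1 + 0.071x2 + 0.162x3 + 0.068x4 + 0.495x5 s.t.:
  0.03x1 + 1x2 + 1x3 + 1x4 + 1x5 ≥ 1.75   (fines)
  1x2 + 1x3 + 1x5 ≥ 1.29   (binder content)
  x1, x2, x3, x4, x5 ≥ 0.
The optimal basis is {fly ash, limestone filler}; river sand, GGBS, metakaolin drop out. Binding constraints: fines and binder content.
So fly ash = 1.29 kg, limestone filler = 0.46 kg.
Hence cost = 0.071·1.29 + 0.068·0.46 = €0.12287.

€0.123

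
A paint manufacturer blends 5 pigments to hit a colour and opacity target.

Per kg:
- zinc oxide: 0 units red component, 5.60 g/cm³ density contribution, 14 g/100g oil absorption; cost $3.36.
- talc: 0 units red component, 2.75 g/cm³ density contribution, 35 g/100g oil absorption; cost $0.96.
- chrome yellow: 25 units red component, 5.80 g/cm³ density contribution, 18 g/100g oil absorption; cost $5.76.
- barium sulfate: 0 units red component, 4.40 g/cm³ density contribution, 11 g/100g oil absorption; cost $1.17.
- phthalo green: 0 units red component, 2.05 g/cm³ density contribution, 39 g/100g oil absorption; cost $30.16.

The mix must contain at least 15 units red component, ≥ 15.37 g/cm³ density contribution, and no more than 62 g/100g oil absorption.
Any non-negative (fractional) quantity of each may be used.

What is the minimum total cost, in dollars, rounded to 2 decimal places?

$6.62

This is a linear program. Let x1 = kg of zinc oxide, x2 = kg of talc, x3 = kg of chrome yellow, x4 = kg of barium sulfate, x5 = kg of phthalo green.
min 3.36x1 + 0.96x2 + 5.76x3 + 1.17x4 + 30.16x5 with:
  25x3 ≥ 15   (red component)
  5.6x1 + 2.75x2 + 5.8x3 + 4.4x4 + 2.05x5 ≥ 15.37   (density contribution)
  14x1 + 35x2 + 18x3 + 11x4 + 39x5 ≤ 62   (oil absorption)
  x1, x2, x3, x4, x5 ≥ 0.
The minimum-cost mix takes nothing from zinc oxide, talc, phthalo green — only chrome yellow, barium sulfate. The red component and density contribution requirements are met with equality.
That vertex is x3 = 0.6, x4 = 2.702.
Cost = 5.76·0.6 + 1.17·2.702 = 6.6173.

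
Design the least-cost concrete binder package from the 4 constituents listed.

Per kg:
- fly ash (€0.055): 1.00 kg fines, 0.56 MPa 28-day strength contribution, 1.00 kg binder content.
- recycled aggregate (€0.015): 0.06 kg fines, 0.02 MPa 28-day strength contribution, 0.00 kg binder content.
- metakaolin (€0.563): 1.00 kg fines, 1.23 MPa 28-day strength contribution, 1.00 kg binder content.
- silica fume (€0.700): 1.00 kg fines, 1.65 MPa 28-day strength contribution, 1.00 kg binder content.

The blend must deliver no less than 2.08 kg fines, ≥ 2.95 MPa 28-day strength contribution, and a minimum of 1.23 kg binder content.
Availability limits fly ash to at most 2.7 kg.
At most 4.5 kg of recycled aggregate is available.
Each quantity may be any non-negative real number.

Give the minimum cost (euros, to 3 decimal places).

Let x1 = kg of fly ash, x2 = kg of recycled aggregate, x3 = kg of metakaolin, x4 = kg of silica fume.
Minimise 0.055x1 + 0.015x2 + 0.563x3 + 0.7x4 subject to:
  1x1 + 0.06x2 + 1x3 + 1x4 ≥ 2.08   (fines)
  0.56x1 + 0.02x2 + 1.23x3 + 1.65x4 ≥ 2.95   (28-day strength contribution)
  1x1 + 1x3 + 1x4 ≥ 1.23   (binder content)
  x1 ≤ 2.7
  x2 ≤ 4.5
  x1, x2, x3, x4 ≥ 0.
At the optimum only fly ash, silica fume are positive (recycled aggregate, metakaolin = 0). There the 28-day strength contribution and the fly ash cap constraints are tight.
So fly ash = 2.7 kg, silica fume = 0.8715 kg.
Hence cost = 0.055·2.7 + 0.7·0.8715 = €0.75855.

€0.759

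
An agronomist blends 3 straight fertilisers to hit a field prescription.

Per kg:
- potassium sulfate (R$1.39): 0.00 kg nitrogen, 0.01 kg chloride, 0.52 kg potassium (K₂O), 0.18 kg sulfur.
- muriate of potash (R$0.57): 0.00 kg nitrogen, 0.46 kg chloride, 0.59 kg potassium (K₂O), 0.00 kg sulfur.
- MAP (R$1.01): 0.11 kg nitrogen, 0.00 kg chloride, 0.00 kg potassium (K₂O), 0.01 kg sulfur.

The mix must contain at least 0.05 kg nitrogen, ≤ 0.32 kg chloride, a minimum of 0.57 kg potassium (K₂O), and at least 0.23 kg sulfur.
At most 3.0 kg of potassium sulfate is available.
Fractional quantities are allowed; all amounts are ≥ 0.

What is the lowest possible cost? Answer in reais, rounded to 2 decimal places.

Let x1 = kg of potassium sulfate, x2 = kg of muriate of potash, x3 = kg of MAP.
Minimise 1.39x1 + 0.57x2 + 1.01x3 s.t.:
  0.11x3 ≥ 0.05   (nitrogen)
  0.01x1 + 0.46x2 ≤ 0.32   (chloride)
  0.52x1 + 0.59x2 ≥ 0.57   (potassium (K₂O))
  0.18x1 + 0.01x3 ≥ 0.23   (sulfur)
  x1 ≤ 3
  x1, x2, x3 ≥ 0.
The optimal basis is {potassium sulfate, MAP}; muriate of potash drops out. The nitrogen and sulfur requirements are met with equality.
That vertex is x1 = 1.253, x3 = 0.4545.
Hence cost = 1.39·1.253 + 1.01·0.4545 = R$2.2007.

R$2.20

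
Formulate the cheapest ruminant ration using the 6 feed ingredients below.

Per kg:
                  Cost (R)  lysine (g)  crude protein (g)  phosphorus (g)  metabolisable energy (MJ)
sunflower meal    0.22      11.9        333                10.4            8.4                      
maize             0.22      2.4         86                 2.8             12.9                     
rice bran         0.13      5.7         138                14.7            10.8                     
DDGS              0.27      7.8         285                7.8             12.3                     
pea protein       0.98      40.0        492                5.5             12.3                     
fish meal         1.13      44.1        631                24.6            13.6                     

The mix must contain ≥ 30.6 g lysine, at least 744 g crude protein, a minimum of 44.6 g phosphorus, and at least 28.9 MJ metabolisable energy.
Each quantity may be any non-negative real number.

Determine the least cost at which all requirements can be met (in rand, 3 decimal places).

Let x1 = kg of sunflower meal, x2 = kg of maize, x3 = kg of rice bran, x4 = kg of DDGS, x5 = kg of pea protein, x6 = kg of fish meal.
Minimise 0.22x1 + 0.22x2 + 0.13x3 + 0.27x4 + 0.98x5 + 1.13x6 s.t.:
  11.9x1 + 2.4x2 + 5.7x3 + 7.8x4 + 40x5 + 44.1x6 ≥ 30.6   (lysine)
  333x1 + 86x2 + 138x3 + 285x4 + 492x5 + 631x6 ≥ 744   (crude protein)
  10.4x1 + 2.8x2 + 14.7x3 + 7.8x4 + 5.5x5 + 24.6x6 ≥ 44.6   (phosphorus)
  8.4x1 + 12.9x2 + 10.8x3 + 12.3x4 + 12.3x5 + 13.6x6 ≥ 28.9   (metabolisable energy)
  x1, x2, x3, x4, x5, x6 ≥ 0.
The optimal basis is {sunflower meal, rice bran}; maize, DDGS, pea protein, fish meal drop out. Binding constraints: lysine and phosphorus.
Solving gives x1 = 1.691, x3 = 1.837.
Hence cost = 0.22·1.691 + 0.13·1.837 = R0.61083.

R0.611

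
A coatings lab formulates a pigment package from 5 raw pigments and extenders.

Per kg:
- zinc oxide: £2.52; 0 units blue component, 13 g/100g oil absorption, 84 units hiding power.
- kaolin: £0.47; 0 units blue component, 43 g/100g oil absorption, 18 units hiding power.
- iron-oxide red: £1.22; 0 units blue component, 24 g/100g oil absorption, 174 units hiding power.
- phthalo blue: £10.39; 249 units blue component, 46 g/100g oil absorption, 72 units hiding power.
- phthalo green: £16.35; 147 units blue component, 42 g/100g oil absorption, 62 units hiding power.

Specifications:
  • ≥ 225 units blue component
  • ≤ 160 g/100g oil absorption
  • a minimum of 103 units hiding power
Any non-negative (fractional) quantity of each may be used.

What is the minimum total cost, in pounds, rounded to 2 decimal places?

Let x1 = kg of zinc oxide, x2 = kg of kaolin, x3 = kg of iron-oxide red, x4 = kg of phthalo blue, x5 = kg of phthalo green.
Minimize 2.52x1 + 0.47x2 + 1.22x3 + 10.39x4 + 16.35x5 with:
  249x4 + 147x5 ≥ 225   (blue component)
  13x1 + 43x2 + 24x3 + 46x4 + 42x5 ≤ 160   (oil absorption)
  84x1 + 18x2 + 174x3 + 72x4 + 62x5 ≥ 103   (hiding power)
  x1, x2, x3, x4, x5 ≥ 0.
The optimal basis is {iron-oxide red, phthalo blue}; zinc oxide, kaolin, phthalo green drop out. There the blue component and hiding power constraints are tight.
Optimal quantities: iron-oxide red = 0.218 kg, phthalo blue = 0.9036 kg.
Hence cost = 1.22·0.218 + 10.39·0.9036 = £9.6544.

£9.65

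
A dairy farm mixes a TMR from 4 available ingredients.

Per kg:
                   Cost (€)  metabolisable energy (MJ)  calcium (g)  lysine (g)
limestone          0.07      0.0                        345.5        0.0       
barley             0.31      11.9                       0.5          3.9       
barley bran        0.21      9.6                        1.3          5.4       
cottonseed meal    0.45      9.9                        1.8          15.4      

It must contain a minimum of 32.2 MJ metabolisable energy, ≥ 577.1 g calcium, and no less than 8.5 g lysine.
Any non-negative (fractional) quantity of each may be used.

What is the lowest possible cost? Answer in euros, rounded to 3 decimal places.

Set it up as a linear program. Let x1 = kg of limestone, x2 = kg of barley, x3 = kg of barley bran, x4 = kg of cottonseed meal.
Minimise 0.07x1 + 0.31x2 + 0.21x3 + 0.45x4 s.t.:
  11.9x2 + 9.6x3 + 9.9x4 ≥ 32.2   (metabolisable energy)
  345.5x1 + 0.5x2 + 1.3x3 + 1.8x4 ≥ 577.1   (calcium)
  3.9x2 + 5.4x3 + 15.4x4 ≥ 8.5   (lysine)
  x1, x2, x3, x4 ≥ 0.
The minimum-cost mix takes nothing from barley, cottonseed meal — only limestone, barley bran. The metabolisable energy and calcium requirements are met with equality.
So limestone = 1.658 kg, barley bran = 3.354 kg.
Hence cost = 0.07·1.658 + 0.21·3.354 = €0.82040.

€0.820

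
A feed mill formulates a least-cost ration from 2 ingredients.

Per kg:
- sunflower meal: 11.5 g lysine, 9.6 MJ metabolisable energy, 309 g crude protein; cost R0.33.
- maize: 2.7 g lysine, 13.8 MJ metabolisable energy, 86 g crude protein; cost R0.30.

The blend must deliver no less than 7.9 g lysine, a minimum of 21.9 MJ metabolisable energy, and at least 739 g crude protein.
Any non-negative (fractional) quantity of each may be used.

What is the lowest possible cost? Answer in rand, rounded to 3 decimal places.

R0.789

Set it up as a linear program. Let x1 = kg of sunflower meal, x2 = kg of maize.
Minimize 0.33x1 + 0.3x2 with:
  11.5x1 + 2.7x2 ≥ 7.9   (lysine)
  9.6x1 + 13.8x2 ≥ 21.9   (metabolisable energy)
  309x1 + 86x2 ≥ 739   (crude protein)
  x1, x2 ≥ 0.
The optimal basis is {sunflower meal}; maize drops out. Binding constraint: crude protein.
Optimal quantities: sunflower meal = 2.392 kg.
Cost = 0.33·2.392 = 0.78936.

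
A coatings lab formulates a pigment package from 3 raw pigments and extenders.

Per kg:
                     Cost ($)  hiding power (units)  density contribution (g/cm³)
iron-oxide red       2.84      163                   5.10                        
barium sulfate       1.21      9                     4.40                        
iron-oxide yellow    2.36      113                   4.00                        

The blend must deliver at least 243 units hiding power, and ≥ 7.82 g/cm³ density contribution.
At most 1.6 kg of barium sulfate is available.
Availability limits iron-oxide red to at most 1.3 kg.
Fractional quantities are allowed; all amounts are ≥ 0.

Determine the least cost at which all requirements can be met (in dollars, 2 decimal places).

$4.36

Let x1 = kg of iron-oxide red, x2 = kg of barium sulfate, x3 = kg of iron-oxide yellow.
Minimise 2.84x1 + 1.21x2 + 2.36x3 subject to:
  163x1 + 9x2 + 113x3 ≥ 243   (hiding power)
  5.1x1 + 4.4x2 + 4x3 ≥ 7.82   (density contribution)
  x2 ≤ 1.6
  x1 ≤ 1.3
  x1, x2, x3 ≥ 0.
All 3 inputs are positive at the optimum. Binding constraints: hiding power, density contribution, the iron-oxide red cap.
Optimal quantities: iron-oxide red = 1.3 kg, barium sulfate = 0.02183 kg, iron-oxide yellow = 0.2735 kg.
Cost = 2.84·1.3 + 1.21·0.02183 + 2.36·0.2735 = 4.3639.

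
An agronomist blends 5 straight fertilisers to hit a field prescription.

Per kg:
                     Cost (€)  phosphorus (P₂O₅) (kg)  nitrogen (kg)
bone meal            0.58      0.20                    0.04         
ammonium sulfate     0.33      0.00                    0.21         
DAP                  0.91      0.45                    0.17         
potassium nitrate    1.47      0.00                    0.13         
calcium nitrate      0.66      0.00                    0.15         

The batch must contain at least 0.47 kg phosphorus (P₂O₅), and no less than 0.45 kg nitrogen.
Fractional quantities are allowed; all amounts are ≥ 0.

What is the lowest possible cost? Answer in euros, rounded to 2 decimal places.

€1.38

This is a linear program. Let x1 = kg of bone meal, x2 = kg of ammonium sulfate, x3 = kg of DAP, x4 = kg of potassium nitrate, x5 = kg of calcium nitrate.
Minimise 0.58x1 + 0.33x2 + 0.91x3 + 1.47x4 + 0.66x5 subject to:
  0.2x1 + 0.45x3 ≥ 0.47   (phosphorus (P₂O₅))
  0.04x1 + 0.21x2 + 0.17x3 + 0.13x4 + 0.15x5 ≥ 0.45   (nitrogen)
  x1, x2, x3, x4, x5 ≥ 0.
The minimum-cost mix takes nothing from bone meal, potassium nitrate, calcium nitrate — only ammonium sulfate, DAP. There the phosphorus (P₂O₅) and nitrogen constraints are tight.
That vertex is x2 = 1.297, x3 = 1.044.
Hence cost = 0.33·1.297 + 0.91·1.044 = €1.3781.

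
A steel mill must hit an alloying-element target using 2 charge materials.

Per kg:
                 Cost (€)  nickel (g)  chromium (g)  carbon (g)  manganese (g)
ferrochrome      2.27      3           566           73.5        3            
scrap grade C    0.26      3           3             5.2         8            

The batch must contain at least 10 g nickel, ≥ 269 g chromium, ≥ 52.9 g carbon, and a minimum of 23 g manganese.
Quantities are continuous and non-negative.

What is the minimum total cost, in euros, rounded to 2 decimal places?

€1.91

Let x1 = kg of ferrochrome, x2 = kg of scrap grade C.
Minimise 2.27x1 + 0.26x2 subject to:
  3x1 + 3x2 ≥ 10   (nickel)
  566x1 + 3x2 ≥ 269   (chromium)
  73.5x1 + 5.2x2 ≥ 52.9   (carbon)
  3x1 + 8x2 ≥ 23   (manganese)
  x1, x2 ≥ 0.
Both inputs are positive at the optimum. The nickel and carbon requirements are met with equality.
Optimal quantities: ferrochrome = 0.5207 kg, scrap grade C = 2.813 kg.
Cost = 2.27·0.5207 + 0.26·2.813 = 1.9134.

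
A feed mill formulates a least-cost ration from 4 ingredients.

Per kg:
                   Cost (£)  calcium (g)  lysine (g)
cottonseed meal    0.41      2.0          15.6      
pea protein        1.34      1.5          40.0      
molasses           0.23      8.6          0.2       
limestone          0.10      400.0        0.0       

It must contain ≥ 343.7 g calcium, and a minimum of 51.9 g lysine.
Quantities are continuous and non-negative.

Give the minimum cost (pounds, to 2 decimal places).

Let x1 = kg of cottonseed meal, x2 = kg of pea protein, x3 = kg of molasses, x4 = kg of limestone.
Minimize 0.41x1 + 1.34x2 + 0.23x3 + 0.1x4 with:
  2x1 + 1.5x2 + 8.6x3 + 400x4 ≥ 343.7   (calcium)
  15.6x1 + 40x2 + 0.2x3 ≥ 51.9   (lysine)
  x1, x2, x3, x4 ≥ 0.
The optimal basis is {cottonseed meal, limestone}; pea protein, molasses drop out. There the calcium and lysine constraints are tight.
Solving gives x1 = 3.327, x4 = 0.8426.
Objective = 0.41·3.327 + 0.1·0.8426 = 1.4483.

£1.45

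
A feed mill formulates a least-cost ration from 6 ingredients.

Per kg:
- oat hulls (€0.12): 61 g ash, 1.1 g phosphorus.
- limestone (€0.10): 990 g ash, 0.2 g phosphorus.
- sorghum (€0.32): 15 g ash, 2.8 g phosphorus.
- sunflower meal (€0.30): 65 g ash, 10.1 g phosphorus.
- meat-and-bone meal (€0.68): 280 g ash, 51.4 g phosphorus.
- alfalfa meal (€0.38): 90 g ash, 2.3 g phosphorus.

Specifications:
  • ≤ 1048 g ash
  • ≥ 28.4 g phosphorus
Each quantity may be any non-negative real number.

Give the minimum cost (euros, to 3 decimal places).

Let x1 = kg of oat hulls, x2 = kg of limestone, x3 = kg of sorghum, x4 = kg of sunflower meal, x5 = kg of meat-and-bone meal, x6 = kg of alfalfa meal.
Minimize 0.12x1 + 0.1x2 + 0.32x3 + 0.3x4 + 0.68x5 + 0.38x6 s.t.:
  61x1 + 990x2 + 15x3 + 65x4 + 280x5 + 90x6 ≤ 1048   (ash)
  1.1x1 + 0.2x2 + 2.8x3 + 10.1x4 + 51.4x5 + 2.3x6 ≥ 28.4   (phosphorus)
  x1, x2, x3, x4, x5, x6 ≥ 0.
The cheapest feasible vertex uses only meat-and-bone meal; oat hulls, limestone, sorghum, sunflower meal, alfalfa meal are not used. There the phosphorus constraint is tight.
Optimal quantities: meat-and-bone meal = 0.5525 kg.
Total cost: 0.68·0.5525 = 0.37570.

€0.376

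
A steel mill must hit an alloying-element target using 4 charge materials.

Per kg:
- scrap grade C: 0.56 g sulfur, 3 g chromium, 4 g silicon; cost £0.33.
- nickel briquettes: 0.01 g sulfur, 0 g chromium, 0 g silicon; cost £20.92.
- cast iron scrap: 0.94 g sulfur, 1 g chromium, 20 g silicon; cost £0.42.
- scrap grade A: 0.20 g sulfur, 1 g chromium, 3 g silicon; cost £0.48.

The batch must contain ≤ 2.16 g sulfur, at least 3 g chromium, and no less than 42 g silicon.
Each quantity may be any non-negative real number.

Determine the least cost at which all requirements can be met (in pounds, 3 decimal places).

Let x1 = kg of scrap grade C, x2 = kg of nickel briquettes, x3 = kg of cast iron scrap, x4 = kg of scrap grade A.
Minimize 0.33x1 + 20.92x2 + 0.42x3 + 0.48x4 with:
  0.56x1 + 0.01x2 + 0.94x3 + 0.2x4 ≤ 2.16   (sulfur)
  3x1 + 1x3 + 1x4 ≥ 3   (chromium)
  4x1 + 20x3 + 3x4 ≥ 42   (silicon)
  x1, x2, x3, x4 ≥ 0.
The optimal basis is {scrap grade C, cast iron scrap}; nickel briquettes, scrap grade A drop out. The chromium and silicon requirements are met with equality.
So scrap grade C = 0.3214 kg, cast iron scrap = 2.036 kg.
Cost = 0.33·0.3214 + 0.42·2.036 = 0.96118.

£0.961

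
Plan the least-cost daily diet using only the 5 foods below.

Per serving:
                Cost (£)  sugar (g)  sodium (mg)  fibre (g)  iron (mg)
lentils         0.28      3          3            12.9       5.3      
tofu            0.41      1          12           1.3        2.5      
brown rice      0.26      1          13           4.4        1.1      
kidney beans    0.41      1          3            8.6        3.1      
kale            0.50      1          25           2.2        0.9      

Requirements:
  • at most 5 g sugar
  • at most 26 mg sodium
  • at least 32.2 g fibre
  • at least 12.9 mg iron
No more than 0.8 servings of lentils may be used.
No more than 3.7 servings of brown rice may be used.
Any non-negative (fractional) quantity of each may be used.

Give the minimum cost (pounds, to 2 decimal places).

Treat it as an LP. Let x1 = servings of lentils, x2 = servings of tofu, x3 = servings of brown rice, x4 = servings of kidney beans, x5 = servings of kale.
min 0.28x1 + 0.41x2 + 0.26x3 + 0.41x4 + 0.5x5 with:
  3x1 + 1x2 + 1x3 + 1x4 + 1x5 ≤ 5   (sugar)
  3x1 + 12x2 + 13x3 + 3x4 + 25x5 ≤ 26   (sodium)
  12.9x1 + 1.3x2 + 4.4x3 + 8.6x4 + 2.2x5 ≥ 32.2   (fibre)
  5.3x1 + 2.5x2 + 1.1x3 + 3.1x4 + 0.9x5 ≥ 12.9   (iron)
  x1 ≤ 0.8
  x3 ≤ 3.7
  x1, x2, x3, x4, x5 ≥ 0.
At the optimum only lentils, kidney beans are positive (tofu, brown rice, kale = 0). The sugar and iron requirements are met with equality.
So lentils = 0.65 servings, kidney beans = 3.05 servings.
Objective = 0.28·0.65 + 0.41·3.05 = 1.4325.

£1.43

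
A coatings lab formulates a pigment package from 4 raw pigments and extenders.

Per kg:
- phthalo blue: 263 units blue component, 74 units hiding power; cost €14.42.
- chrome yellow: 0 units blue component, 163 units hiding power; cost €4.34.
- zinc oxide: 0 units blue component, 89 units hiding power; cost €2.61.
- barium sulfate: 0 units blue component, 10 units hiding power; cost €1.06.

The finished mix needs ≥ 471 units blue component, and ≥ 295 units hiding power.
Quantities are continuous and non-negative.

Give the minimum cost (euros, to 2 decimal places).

This is a linear program. Let x1 = kg of phthalo blue, x2 = kg of chrome yellow, x3 = kg of zinc oxide, x4 = kg of barium sulfate.
Minimize 14.42x1 + 4.34x2 + 2.61x3 + 1.06x4 subject to:
  263x1 ≥ 471   (blue component)
  74x1 + 163x2 + 89x3 + 10x4 ≥ 295   (hiding power)
  x1, x2, x3, x4 ≥ 0.
At the optimum only phthalo blue, chrome yellow are positive (zinc oxide, barium sulfate = 0). The blue component and hiding power requirements are met with equality.
Optimal quantities: phthalo blue = 1.791 kg, chrome yellow = 0.9968 kg.
Hence cost = 14.42·1.791 + 4.34·0.9968 = €30.1523.

€30.15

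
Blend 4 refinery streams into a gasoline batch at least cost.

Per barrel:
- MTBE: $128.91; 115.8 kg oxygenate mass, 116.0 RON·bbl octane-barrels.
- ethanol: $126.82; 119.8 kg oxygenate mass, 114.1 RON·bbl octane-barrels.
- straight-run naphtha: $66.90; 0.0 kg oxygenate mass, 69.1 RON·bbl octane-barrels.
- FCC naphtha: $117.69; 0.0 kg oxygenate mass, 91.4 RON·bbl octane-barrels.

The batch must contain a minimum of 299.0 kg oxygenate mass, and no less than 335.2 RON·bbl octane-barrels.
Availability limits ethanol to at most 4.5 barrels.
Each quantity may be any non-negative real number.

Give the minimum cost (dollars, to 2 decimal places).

$365.34

Let x1 = barrels of MTBE, x2 = barrels of ethanol, x3 = barrels of straight-run naphtha, x4 = barrels of FCC naphtha.
Minimize 128.91x1 + 126.82x2 + 66.9x3 + 117.69x4 s.t.:
  115.8x1 + 119.8x2 ≥ 299   (oxygenate mass)
  116x1 + 114.1x2 + 69.1x3 + 91.4x4 ≥ 335.2   (octane-barrels)
  x2 ≤ 4.5
  x1, x2, x3, x4 ≥ 0.
At the optimum only ethanol, straight-run naphtha are positive (MTBE, FCC naphtha = 0). Binding constraints: oxygenate mass and octane-barrels.
That vertex is x2 = 2.4958, x3 = 0.72976.
Hence cost = 126.82·2.4958 + 66.9·0.72976 = $365.3383.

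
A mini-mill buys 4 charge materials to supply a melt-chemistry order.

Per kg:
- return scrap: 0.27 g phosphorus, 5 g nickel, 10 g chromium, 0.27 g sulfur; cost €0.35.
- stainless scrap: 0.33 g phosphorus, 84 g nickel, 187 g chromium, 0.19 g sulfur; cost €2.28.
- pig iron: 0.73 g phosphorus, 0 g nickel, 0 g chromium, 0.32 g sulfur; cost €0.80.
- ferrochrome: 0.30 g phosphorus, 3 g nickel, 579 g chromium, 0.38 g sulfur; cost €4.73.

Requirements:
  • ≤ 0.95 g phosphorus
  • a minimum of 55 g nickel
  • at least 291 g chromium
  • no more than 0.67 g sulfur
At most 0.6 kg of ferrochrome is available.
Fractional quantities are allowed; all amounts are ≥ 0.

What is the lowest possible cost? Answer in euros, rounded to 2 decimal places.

This is a linear program. Let x1 = kg of return scrap, x2 = kg of stainless scrap, x3 = kg of pig iron, x4 = kg of ferrochrome.
min 0.35x1 + 2.28x2 + 0.8x3 + 4.73x4 with:
  0.27x1 + 0.33x2 + 0.73x3 + 0.3x4 ≤ 0.95   (phosphorus)
  5x1 + 84x2 + 3x4 ≥ 55   (nickel)
  10x1 + 187x2 + 579x4 ≥ 291   (chromium)
  0.27x1 + 0.19x2 + 0.32x3 + 0.38x4 ≤ 0.67   (sulfur)
  x4 ≤ 0.6
  x1, x2, x3, x4 ≥ 0.
At the optimum only stainless scrap, ferrochrome are positive (return scrap, pig iron = 0). The nickel and chromium requirements are met with equality.
So stainless scrap = 0.6442 kg, ferrochrome = 0.2945 kg.
Hence cost = 2.28·0.6442 + 4.73·0.2945 = €2.8618.

€2.86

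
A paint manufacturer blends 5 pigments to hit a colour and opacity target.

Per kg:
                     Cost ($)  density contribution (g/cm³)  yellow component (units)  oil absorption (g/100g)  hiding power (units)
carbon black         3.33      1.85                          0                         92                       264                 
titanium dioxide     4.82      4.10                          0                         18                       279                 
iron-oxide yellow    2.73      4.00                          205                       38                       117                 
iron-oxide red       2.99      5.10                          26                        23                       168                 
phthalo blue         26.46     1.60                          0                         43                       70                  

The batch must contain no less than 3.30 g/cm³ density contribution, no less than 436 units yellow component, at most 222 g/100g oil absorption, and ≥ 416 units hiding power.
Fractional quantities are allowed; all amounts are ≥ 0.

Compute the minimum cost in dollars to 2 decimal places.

$7.91

Set it up as a linear program. Let x1 = kg of carbon black, x2 = kg of titanium dioxide, x3 = kg of iron-oxide yellow, x4 = kg of iron-oxide red, x5 = kg of phthalo blue.
Minimize 3.33x1 + 4.82x2 + 2.73x3 + 2.99x4 + 26.46x5 s.t.:
  1.85x1 + 4.1x2 + 4x3 + 5.1x4 + 1.6x5 ≥ 3.3   (density contribution)
  205x3 + 26x4 ≥ 436   (yellow component)
  92x1 + 18x2 + 38x3 + 23x4 + 43x5 ≤ 222   (oil absorption)
  264x1 + 279x2 + 117x3 + 168x4 + 70x5 ≥ 416   (hiding power)
  x1, x2, x3, x4, x5 ≥ 0.
The optimal basis is {carbon black, iron-oxide yellow}; titanium dioxide, iron-oxide red, phthalo blue drop out. There the yellow component and hiding power constraints are tight.
Optimal quantities: carbon black = 0.63319 kg, iron-oxide yellow = 2.1268 kg.
Total cost: 3.33·0.63319 + 2.73·2.1268 = 7.9147.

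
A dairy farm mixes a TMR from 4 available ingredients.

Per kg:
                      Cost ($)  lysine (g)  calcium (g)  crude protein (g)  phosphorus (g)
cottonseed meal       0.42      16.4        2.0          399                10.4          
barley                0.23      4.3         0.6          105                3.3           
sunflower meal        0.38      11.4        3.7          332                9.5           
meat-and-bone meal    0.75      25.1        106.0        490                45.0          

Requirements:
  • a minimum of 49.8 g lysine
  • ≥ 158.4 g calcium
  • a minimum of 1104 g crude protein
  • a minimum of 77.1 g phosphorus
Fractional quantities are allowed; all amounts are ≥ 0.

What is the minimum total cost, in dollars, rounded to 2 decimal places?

$1.51

Set it up as a linear program. Let x1 = kg of cottonseed meal, x2 = kg of barley, x3 = kg of sunflower meal, x4 = kg of meat-and-bone meal.
Minimize 0.42x1 + 0.23x2 + 0.38x3 + 0.75x4 subject to:
  16.4x1 + 4.3x2 + 11.4x3 + 25.1x4 ≥ 49.8   (lysine)
  2x1 + 0.6x2 + 3.7x3 + 106x4 ≥ 158.4   (calcium)
  399x1 + 105x2 + 332x3 + 490x4 ≥ 1104   (crude protein)
  10.4x1 + 3.3x2 + 9.5x3 + 45x4 ≥ 77.1   (phosphorus)
  x1, x2, x3, x4 ≥ 0.
The minimum-cost mix takes nothing from barley, sunflower meal — only cottonseed meal, meat-and-bone meal. There the crude protein and phosphorus constraints are tight.
Optimal quantities: cottonseed meal = 0.9255 kg, meat-and-bone meal = 1.499 kg.
Cost = 0.42·0.9255 + 0.75·1.499 = 1.5130.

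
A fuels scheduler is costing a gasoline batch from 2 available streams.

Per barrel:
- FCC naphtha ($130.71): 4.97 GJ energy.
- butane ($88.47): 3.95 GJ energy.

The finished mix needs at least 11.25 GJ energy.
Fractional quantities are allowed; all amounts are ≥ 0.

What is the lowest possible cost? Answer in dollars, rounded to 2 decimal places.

Let x1 = barrels of FCC naphtha, x2 = barrels of butane.
Minimize 130.71x1 + 88.47x2 subject to:
  4.97x1 + 3.95x2 ≥ 11.25   (energy)
  x1, x2 ≥ 0.
The minimum-cost mix takes nothing from FCC naphtha — only butane. Binding constraint: energy.
Solving gives x2 = 2.8481.
Hence cost = 88.47·2.8481 = $251.9714.

$251.97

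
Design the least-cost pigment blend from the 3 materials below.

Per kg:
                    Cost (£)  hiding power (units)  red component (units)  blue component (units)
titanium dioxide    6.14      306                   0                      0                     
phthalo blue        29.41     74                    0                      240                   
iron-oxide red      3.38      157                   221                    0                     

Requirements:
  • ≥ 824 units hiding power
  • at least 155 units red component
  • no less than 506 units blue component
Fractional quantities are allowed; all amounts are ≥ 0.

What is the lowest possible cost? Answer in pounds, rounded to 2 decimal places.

This is a linear program. Let x1 = kg of titanium dioxide, x2 = kg of phthalo blue, x3 = kg of iron-oxide red.
min 6.14x1 + 29.41x2 + 3.38x3 subject to:
  306x1 + 74x2 + 157x3 ≥ 824   (hiding power)
  221x3 ≥ 155   (red component)
  240x2 ≥ 506   (blue component)
  x1, x2, x3 ≥ 0.
The optimal mix uses every input. Binding constraints: hiding power, red component, blue component.
Solving gives x1 = 1.8231, x2 = 2.1083, x3 = 0.70136.
Cost = 6.14·1.8231 + 29.41·2.1083 + 3.38·0.70136 = 75.5695.

£75.57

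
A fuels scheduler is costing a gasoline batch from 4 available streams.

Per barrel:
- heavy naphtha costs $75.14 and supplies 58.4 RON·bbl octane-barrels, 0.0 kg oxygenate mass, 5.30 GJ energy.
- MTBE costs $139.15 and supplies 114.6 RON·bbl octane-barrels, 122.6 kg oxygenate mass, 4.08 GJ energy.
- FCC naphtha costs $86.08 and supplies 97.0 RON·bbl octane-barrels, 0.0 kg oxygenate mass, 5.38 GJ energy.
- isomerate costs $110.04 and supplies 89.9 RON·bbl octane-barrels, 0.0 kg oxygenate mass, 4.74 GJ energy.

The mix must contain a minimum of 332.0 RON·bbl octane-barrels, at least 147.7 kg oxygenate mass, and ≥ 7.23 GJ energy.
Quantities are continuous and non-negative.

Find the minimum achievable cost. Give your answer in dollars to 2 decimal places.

$339.74

Treat it as an LP. Let x1 = barrels of heavy naphtha, x2 = barrels of MTBE, x3 = barrels of FCC naphtha, x4 = barrels of isomerate.
Minimise 75.14x1 + 139.15x2 + 86.08x3 + 110.04x4 with:
  58.4x1 + 114.6x2 + 97x3 + 89.9x4 ≥ 332   (octane-barrels)
  122.6x2 ≥ 147.7   (oxygenate mass)
  5.3x1 + 4.08x2 + 5.38x3 + 4.74x4 ≥ 7.23   (energy)
  x1, x2, x3, x4 ≥ 0.
The minimum-cost mix takes nothing from heavy naphtha, isomerate — only MTBE, FCC naphtha. Binding constraints: octane-barrels and oxygenate mass.
Solving gives x2 = 1.2047, x3 = 1.9994.
Hence cost = 139.15·1.2047 + 86.08·1.9994 = $339.7424.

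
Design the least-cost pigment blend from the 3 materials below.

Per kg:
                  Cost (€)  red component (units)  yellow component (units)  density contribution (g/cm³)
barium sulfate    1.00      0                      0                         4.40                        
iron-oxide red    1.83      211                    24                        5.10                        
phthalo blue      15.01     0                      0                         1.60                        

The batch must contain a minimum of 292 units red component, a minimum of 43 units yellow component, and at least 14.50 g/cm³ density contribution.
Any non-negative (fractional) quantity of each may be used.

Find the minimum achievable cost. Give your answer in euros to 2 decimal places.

€4.50

Treat it as an LP. Let x1 = kg of barium sulfate, x2 = kg of iron-oxide red, x3 = kg of phthalo blue.
Minimize 1x1 + 1.83x2 + 15.01x3 with:
  211x2 ≥ 292   (red component)
  24x2 ≥ 43   (yellow component)
  4.4x1 + 5.1x2 + 1.6x3 ≥ 14.5   (density contribution)
  x1, x2, x3 ≥ 0.
The minimum-cost mix takes nothing from phthalo blue — only barium sulfate, iron-oxide red. Binding constraints: yellow component and density contribution.
That vertex is x1 = 1.219, x2 = 1.792.
Hence cost = 1·1.219 + 1.83·1.792 = €4.4984.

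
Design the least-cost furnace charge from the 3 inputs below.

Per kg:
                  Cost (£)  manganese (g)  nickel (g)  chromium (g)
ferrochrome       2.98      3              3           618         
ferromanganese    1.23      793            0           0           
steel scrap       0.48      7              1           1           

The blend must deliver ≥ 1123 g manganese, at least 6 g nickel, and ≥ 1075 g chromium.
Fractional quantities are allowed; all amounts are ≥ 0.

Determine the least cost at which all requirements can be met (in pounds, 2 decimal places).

Let x1 = kg of ferrochrome, x2 = kg of ferromanganese, x3 = kg of steel scrap.
min 2.98x1 + 1.23x2 + 0.48x3 subject to:
  3x1 + 793x2 + 7x3 ≥ 1123   (manganese)
  3x1 + 1x3 ≥ 6   (nickel)
  618x1 + 1x3 ≥ 1075   (chromium)
  x1, x2, x3 ≥ 0.
All 3 inputs are positive at the optimum. Binding constraints: manganese, nickel, chromium.
So ferrochrome = 1.738 kg, ferromanganese = 1.403 kg, steel scrap = 0.7854 kg.
Hence cost = 2.98·1.738 + 1.23·1.403 + 0.48·0.7854 = £7.2819.

£7.28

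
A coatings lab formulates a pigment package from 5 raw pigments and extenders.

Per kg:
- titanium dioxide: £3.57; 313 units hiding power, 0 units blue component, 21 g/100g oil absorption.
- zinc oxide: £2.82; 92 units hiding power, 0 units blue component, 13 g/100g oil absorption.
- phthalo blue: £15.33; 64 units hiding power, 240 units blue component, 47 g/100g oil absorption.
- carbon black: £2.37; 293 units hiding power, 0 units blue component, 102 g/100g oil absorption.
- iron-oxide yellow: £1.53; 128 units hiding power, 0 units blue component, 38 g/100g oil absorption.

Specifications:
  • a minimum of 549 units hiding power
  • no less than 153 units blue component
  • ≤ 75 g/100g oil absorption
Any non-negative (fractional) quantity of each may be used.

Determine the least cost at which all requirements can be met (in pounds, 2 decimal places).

£15.44

Let x1 = kg of titanium dioxide, x2 = kg of zinc oxide, x3 = kg of phthalo blue, x4 = kg of carbon black, x5 = kg of iron-oxide yellow.
Minimise 3.57x1 + 2.82x2 + 15.33x3 + 2.37x4 + 1.53x5 subject to:
  313x1 + 92x2 + 64x3 + 293x4 + 128x5 ≥ 549   (hiding power)
  240x3 ≥ 153   (blue component)
  21x1 + 13x2 + 47x3 + 102x4 + 38x5 ≤ 75   (oil absorption)
  x1, x2, x3, x4, x5 ≥ 0.
The optimal basis is {titanium dioxide, phthalo blue, carbon black}; zinc oxide, iron-oxide yellow drop out. Binding constraints: hiding power, blue component, oil absorption.
Solving gives x1 = 1.499, x3 = 0.6375, x4 = 0.1329.
Cost = 3.57·1.499 + 15.33·0.6375 + 2.37·0.1329 = 15.4393.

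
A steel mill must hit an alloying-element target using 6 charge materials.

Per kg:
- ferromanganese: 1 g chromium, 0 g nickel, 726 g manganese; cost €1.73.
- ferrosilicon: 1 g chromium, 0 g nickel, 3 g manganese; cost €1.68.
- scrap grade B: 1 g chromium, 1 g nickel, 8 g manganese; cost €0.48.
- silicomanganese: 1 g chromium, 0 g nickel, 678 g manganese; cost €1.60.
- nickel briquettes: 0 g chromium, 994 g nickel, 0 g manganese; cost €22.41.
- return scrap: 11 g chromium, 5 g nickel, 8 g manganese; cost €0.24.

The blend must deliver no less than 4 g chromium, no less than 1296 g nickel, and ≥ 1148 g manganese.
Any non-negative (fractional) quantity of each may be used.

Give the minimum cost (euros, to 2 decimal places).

Set it up as a linear program. Let x1 = kg of ferromanganese, x2 = kg of ferrosilicon, x3 = kg of scrap grade B, x4 = kg of silicomanganese, x5 = kg of nickel briquettes, x6 = kg of return scrap.
Minimise 1.73x1 + 1.68x2 + 0.48x3 + 1.6x4 + 22.41x5 + 0.24x6 with:
  1x1 + 1x2 + 1x3 + 1x4 + 11x6 ≥ 4   (chromium)
  1x3 + 994x5 + 5x6 ≥ 1296   (nickel)
  726x1 + 3x2 + 8x3 + 678x4 + 8x6 ≥ 1148   (manganese)
  x1, x2, x3, x4, x5, x6 ≥ 0.
The cheapest feasible vertex uses only silicomanganese, nickel briquettes, return scrap; ferromanganese, ferrosilicon, scrap grade B are not used. Binding constraints: chromium, nickel, manganese.
Solving gives x4 = 1.6907, x5 = 1.3028, x6 = 0.20993.
Total cost: 1.6·1.6907 + 22.41·1.3028 + 0.24·0.20993 = 31.9513.

€31.95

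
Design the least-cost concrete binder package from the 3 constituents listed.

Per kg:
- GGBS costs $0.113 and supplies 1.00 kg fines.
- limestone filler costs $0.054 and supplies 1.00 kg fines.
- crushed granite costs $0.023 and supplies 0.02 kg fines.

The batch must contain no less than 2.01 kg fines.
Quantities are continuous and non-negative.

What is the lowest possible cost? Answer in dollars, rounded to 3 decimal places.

Let x1 = kg of GGBS, x2 = kg of limestone filler, x3 = kg of crushed granite.
Minimise 0.113x1 + 0.054x2 + 0.023x3 subject to:
  1x1 + 1x2 + 0.02x3 ≥ 2.01   (fines)
  x1, x2, x3 ≥ 0.
At the optimum only limestone filler is positive (GGBS, crushed granite = 0). Binding constraint: fines.
Solving gives x2 = 2.01.
Objective = 0.054·2.01 = 0.10854.

$0.109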